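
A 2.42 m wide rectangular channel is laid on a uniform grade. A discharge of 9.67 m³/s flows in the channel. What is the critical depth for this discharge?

For a rectangular channel, critical depth y_c = (q²/g)^(1/3) where q = Q/b = 9.67/2.42 = 3.996 m²/s.
So y_c = (3.996²/9.81)^(1/3) = 1.18 m.

y_c = 1.18 m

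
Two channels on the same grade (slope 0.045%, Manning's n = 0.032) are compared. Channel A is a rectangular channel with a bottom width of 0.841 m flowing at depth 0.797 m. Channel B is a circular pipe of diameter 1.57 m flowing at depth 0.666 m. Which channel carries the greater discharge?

channel B

Channel A: Flow area A = b·y = 0.841 × 0.797 = 0.6703 m². Wetted perimeter P = b + 2y = 0.841 + 2×0.797 = 2.435 m. Hydraulic radius R = A/P = 0.6703/2.435 = 0.2753 m. Q_A = (1/0.032)·0.6703·0.2753^(2/3)·√0.00045 = 0.188 m³/s.
Channel B: For a circular section of diameter D = 1.57 m at depth y = 0.666 m, the central angle is θ = 2 arccos(1 − 2y/D) = 2.837 rad. Then A = (D²/8)(θ − sin θ) = 0.7819 m² and P = Dθ/2 = 2.227 m. Hydraulic radius R = A/P = 0.7819/2.227 = 0.351 m. Q_B = (1/0.032)·0.7819·0.351^(2/3)·√0.00045 = 0.2579 m³/s.
Q_A = 0.188 m³/s vs Q_B = 0.2579 m³/s, so channel B carries more.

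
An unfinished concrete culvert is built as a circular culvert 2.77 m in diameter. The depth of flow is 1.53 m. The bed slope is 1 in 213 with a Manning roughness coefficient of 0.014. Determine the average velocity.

For a circular section of diameter D = 2.77 m at depth y = 1.53 m, the central angle is θ = 2 arccos(1 − 2y/D) = 3.351 rad. Then A = (D²/8)(θ − sin θ) = 3.414 m² and P = Dθ/2 = 4.642 m.
Hydraulic radius R = A/P = 3.414/4.642 = 0.7355 m.
From Manning's equation, V = (1/n) R^(2/3) S^(1/2) = (1/0.014) × 0.7355^(2/3) × 0.004695^(1/2) = 3.99 m/s.

V = 3.99 m/s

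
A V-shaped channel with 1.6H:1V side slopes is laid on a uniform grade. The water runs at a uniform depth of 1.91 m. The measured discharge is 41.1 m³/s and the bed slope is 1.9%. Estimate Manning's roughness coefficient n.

For a triangular section with side slope z = 1.6: A = zy² = 1.6×1.91² = 5.837 m²; P = 2y√(1+z²) = 2×1.91×1.887 = 7.208 m.
Hydraulic radius R = A/P = 5.837/7.208 = 0.8098 m.
Rearranging Manning's equation: n = (1/Q) A R^(2/3) S^(1/2) = (1/41.1) × 5.837 × 0.8098^(2/3) × √0.019 = 0.017.

n = 0.017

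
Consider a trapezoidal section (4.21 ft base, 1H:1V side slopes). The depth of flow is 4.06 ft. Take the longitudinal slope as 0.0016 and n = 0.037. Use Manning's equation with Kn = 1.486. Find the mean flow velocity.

V = 2.67 ft/s

With bottom width b = 4.21 ft and side slope z = 1: A = (b + zy)y = (4.21 + 1×4.06)×4.06 = 33.58 ft²; P = b + 2y√(1+z²) = 4.21 + 2×4.06×1.414 = 15.69 ft.
Hydraulic radius R = A/P = 33.58/15.69 = 2.14 ft.
From Manning's equation, V = (1.486/n) R^(2/3) S^(1/2) = (1.486/0.037) × 2.14^(2/3) × 0.0016^(1/2) = 2.67 ft/s.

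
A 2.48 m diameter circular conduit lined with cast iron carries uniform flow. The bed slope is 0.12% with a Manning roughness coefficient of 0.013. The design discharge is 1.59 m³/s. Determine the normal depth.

Manning's equation rearranged: A R^(2/3) = nQ / (1·√S) = 0.013 × 1.59 / (√0.0012) = 0.5967.
Try y = 0.778 m: A R^(2/3) = 0.7497 — too large.
Try y = 0.584 m: A R^(2/3) = 0.4271 — too small.
Try y = 0.692 m: A R^(2/3) = 0.5974 — matches.

y_n = 0.692 m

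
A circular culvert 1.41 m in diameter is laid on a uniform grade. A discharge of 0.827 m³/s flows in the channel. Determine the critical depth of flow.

At critical depth, Q² T / (g A³) = 1, i.e. A³/T = Q²/g = 0.827²/9.81 = 0.06972.
Trying y = 0.557 m: A³/T = 0.1369 — high.
Trying y = 0.37 m: A³/T = 0.02813 — low.
Trying y = 0.468 m: A³/T = 0.06998 — ≈ 0.06972.

y_c = 0.468 m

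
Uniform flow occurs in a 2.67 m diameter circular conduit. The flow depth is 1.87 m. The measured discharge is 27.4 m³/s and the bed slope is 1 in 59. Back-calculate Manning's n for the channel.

n = 0.017

For a circular section of diameter D = 2.67 m at depth y = 1.87 m, the central angle is θ = 2 arccos(1 − 2y/D) = 3.966 rad. Then A = (D²/8)(θ − sin θ) = 4.189 m² and P = Dθ/2 = 5.295 m.
Hydraulic radius R = A/P = 4.189/5.295 = 0.7911 m.
Rearranging Manning's equation: n = (1/Q) A R^(2/3) S^(1/2) = (1/27.4) × 4.189 × 0.7911^(2/3) × √0.01695 = 0.017.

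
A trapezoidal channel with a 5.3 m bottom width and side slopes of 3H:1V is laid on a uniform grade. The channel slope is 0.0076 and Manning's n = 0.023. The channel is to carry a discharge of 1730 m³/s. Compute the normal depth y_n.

Manning's equation rearranged: A R^(2/3) = nQ / (1·√S) = 0.023 × 1730 / (√0.0076) = 456.4.
At y = 8.19 m: A R^(2/3) = 645.3 — high.
At y = 5.62 m: A R^(2/3) = 261.9 — low.
At y = 7.1 m: A R^(2/3) = 456.8 — matches.

y_n = 7.1 m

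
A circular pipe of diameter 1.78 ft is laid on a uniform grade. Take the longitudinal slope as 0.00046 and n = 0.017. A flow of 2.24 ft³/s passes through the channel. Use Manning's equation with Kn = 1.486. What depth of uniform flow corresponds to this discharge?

Manning's equation rearranged: A R^(2/3) = nQ / (1.486·√S) = 0.017 × 2.24 / (1.486 × √0.00046) = 1.195.
Try y = 1.51 ft: A R^(2/3) = 1.492 — over.
Try y = 1.03 ft: A R^(2/3) = 0.9212 — short.
Try y = 1.23 ft: A R^(2/3) = 1.194 — close enough.

y_n = 1.23 ft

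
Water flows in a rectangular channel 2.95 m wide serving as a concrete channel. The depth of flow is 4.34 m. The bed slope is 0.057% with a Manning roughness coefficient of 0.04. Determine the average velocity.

Flow area A = b·y = 2.95 × 4.34 = 12.8 m². Wetted perimeter P = b + 2y = 2.95 + 2×4.34 = 11.63 m.
Hydraulic radius R = A/P = 12.8/11.63 = 1.101 m.
From Manning's equation, V = (1/n) R^(2/3) S^(1/2) = (1/0.04) × 1.101^(2/3) × 0.00057^(1/2) = 0.636 m/s.

V = 0.636 m/s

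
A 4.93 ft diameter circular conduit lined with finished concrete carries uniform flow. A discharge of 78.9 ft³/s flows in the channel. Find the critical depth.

y_c = 2.52 ft

At critical depth, Q² T / (g A³) = 1, i.e. A³/T = Q²/g = 78.9²/32.2 = 193.3.
Trying y = 2.9 ft: A³/T = 328.2 — high.
Trying y = 1.72 ft: A³/T = 44.34 — low.
Trying y = 2.52 ft: A³/T = 191.9 — matches.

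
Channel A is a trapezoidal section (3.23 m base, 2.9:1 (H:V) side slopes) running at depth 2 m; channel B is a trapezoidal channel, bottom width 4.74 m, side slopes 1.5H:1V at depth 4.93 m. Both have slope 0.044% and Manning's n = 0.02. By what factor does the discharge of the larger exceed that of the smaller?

Channel A: With bottom width b = 3.23 m and side slope z = 2.9: A = (b + zy)y = (3.23 + 2.9×2)×2 = 18.06 m²; P = b + 2y√(1+z²) = 3.23 + 2×2×3.068 = 15.5 m. Hydraulic radius R = A/P = 18.06/15.5 = 1.165 m. Q_A = (1/0.02)·18.06·1.165^(2/3)·√0.00044 = 20.97 m³/s.
Channel B: With bottom width b = 4.74 m and side slope z = 1.5: A = (b + zy)y = (4.74 + 1.5×4.93)×4.93 = 59.83 m²; P = b + 2y√(1+z²) = 4.74 + 2×4.93×1.803 = 22.52 m. Hydraulic radius R = A/P = 59.83/22.52 = 2.657 m. Q_B = (1/0.02)·59.83·2.657^(2/3)·√0.00044 = 120.4 m³/s.
The larger discharge is 120.4 m³/s and the smaller is 20.97 m³/s; the ratio is 5.74.

5.74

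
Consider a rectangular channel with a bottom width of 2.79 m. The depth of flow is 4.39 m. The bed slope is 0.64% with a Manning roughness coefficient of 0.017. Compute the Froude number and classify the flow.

subcritical

Flow area A = b·y = 2.79 × 4.39 = 12.25 m². Wetted perimeter P = b + 2y = 2.79 + 2×4.39 = 11.57 m.
Hydraulic radius R = A/P = 12.25/11.57 = 1.059 m.
V = (1/n) R^(2/3) √S = (1/0.017) × 1.059^(2/3) × √0.0064 = 4.888 m/s. Hydraulic depth D_h = A/T = 12.25/2.79 = 4.39 m.
Froude number Fr = V/√(g·D_h) = 4.888/√(9.81×4.39) = 0.745, which is less than 1, so the flow is subcritical.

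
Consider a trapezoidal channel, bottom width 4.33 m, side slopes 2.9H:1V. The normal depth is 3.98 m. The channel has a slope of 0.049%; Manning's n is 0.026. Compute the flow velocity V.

With bottom width b = 4.33 m and side slope z = 2.9: A = (b + zy)y = (4.33 + 2.9×3.98)×3.98 = 63.17 m²; P = b + 2y√(1+z²) = 4.33 + 2×3.98×3.068 = 28.75 m.
Hydraulic radius R = A/P = 63.17/28.75 = 2.197 m.
From Manning's equation, V = (1/n) R^(2/3) S^(1/2) = (1/0.026) × 2.197^(2/3) × 0.00049^(1/2) = 1.44 m/s.

V = 1.44 m/s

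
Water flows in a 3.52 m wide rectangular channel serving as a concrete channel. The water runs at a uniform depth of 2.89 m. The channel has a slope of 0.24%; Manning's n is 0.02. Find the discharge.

Flow area A = b·y = 3.52 × 2.89 = 10.17 m². Wetted perimeter P = b + 2y = 3.52 + 2×2.89 = 9.3 m.
Hydraulic radius R = A/P = 10.17/9.3 = 1.094 m.
Manning's equation: Q = (1/n) A R^(2/3) S^(1/2) = (1/0.02) × 10.17 × 1.094^(2/3) × 0.0024^(1/2) = 26.5 m³/s.

Q = 26.5 m³/s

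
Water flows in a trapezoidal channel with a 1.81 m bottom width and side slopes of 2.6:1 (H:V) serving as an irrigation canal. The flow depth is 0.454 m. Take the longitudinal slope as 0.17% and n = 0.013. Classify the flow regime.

With bottom width b = 1.81 m and side slope z = 2.6: A = (b + zy)y = (1.81 + 2.6×0.454)×0.454 = 1.358 m²; P = b + 2y√(1+z²) = 1.81 + 2×0.454×2.786 = 4.339 m.
Hydraulic radius R = A/P = 1.358/4.339 = 0.3129 m.
V = (1/n) R^(2/3) √S = (1/0.013) × 0.3129^(2/3) × √0.0017 = 1.462 m/s. Hydraulic depth D_h = A/T = 1.358/4.171 = 0.3255 m.
Froude number Fr = V/√(g·D_h) = 1.462/√(9.81×0.3255) = 0.818, which is less than 1, so the flow is subcritical.

subcritical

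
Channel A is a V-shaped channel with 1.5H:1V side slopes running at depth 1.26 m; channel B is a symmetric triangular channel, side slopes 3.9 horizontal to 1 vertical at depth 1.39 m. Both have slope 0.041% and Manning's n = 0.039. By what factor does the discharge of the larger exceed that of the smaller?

Channel A: For a triangular section with side slope z = 1.5: A = zy² = 1.5×1.26² = 2.381 m²; P = 2y√(1+z²) = 2×1.26×1.803 = 4.543 m. Hydraulic radius R = A/P = 2.381/4.543 = 0.5242 m. Q_A = (1/0.039)·2.381·0.5242^(2/3)·√0.00041 = 0.8038 m³/s.
Channel B: For a triangular section with side slope z = 3.9: A = zy² = 3.9×1.39² = 7.535 m²; P = 2y√(1+z²) = 2×1.39×4.026 = 11.19 m. Hydraulic radius R = A/P = 7.535/11.19 = 0.6732 m. Q_B = (1/0.039)·7.535·0.6732^(2/3)·√0.00041 = 3.005 m³/s.
The larger discharge is 3.005 m³/s and the smaller is 0.8038 m³/s; the ratio is 3.74.

3.74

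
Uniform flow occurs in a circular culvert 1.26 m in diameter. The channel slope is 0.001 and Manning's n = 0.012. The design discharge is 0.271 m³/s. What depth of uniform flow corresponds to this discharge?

Manning's equation rearranged: A R^(2/3) = nQ / (1·√S) = 0.012 × 0.271 / (√0.001) = 0.1028.
At y = 0.307 m: A R^(2/3) = 0.07514 — too small.
At y = 0.393 m: A R^(2/3) = 0.1219 — too large.
At y = 0.36 m: A R^(2/3) = 0.1028 — matches.

y_n = 0.36 m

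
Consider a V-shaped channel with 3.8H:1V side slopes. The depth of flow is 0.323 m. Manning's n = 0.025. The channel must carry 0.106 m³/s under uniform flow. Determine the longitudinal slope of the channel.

For a triangular section with side slope z = 3.8: A = zy² = 3.8×0.323² = 0.3965 m²; P = 2y√(1+z²) = 2×0.323×3.929 = 2.538 m.
Hydraulic radius R = A/P = 0.3965/2.538 = 0.1562 m.
From Manning's equation, S = [nQ / (1 A R^(2/3))]² = [0.025 × 0.106 / (1 × 0.3965 × 0.1562^(2/3))]² = 0.000531.

S = 0.000531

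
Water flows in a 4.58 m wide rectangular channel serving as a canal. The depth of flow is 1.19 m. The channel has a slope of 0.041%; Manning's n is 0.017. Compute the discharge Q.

Q = 5.52 m³/s

Flow area A = b·y = 4.58 × 1.19 = 5.45 m². Wetted perimeter P = b + 2y = 4.58 + 2×1.19 = 6.96 m.
Hydraulic radius R = A/P = 5.45/6.96 = 0.7831 m.
Manning's equation: Q = (1/n) A R^(2/3) S^(1/2) = (1/0.017) × 5.45 × 0.7831^(2/3) × 0.00041^(1/2) = 5.52 m³/s.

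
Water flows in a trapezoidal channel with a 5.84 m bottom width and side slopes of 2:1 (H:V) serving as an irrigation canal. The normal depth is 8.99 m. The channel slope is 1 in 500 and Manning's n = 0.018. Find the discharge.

With bottom width b = 5.84 m and side slope z = 2: A = (b + zy)y = (5.84 + 2×8.99)×8.99 = 214.1 m²; P = b + 2y√(1+z²) = 5.84 + 2×8.99×2.236 = 46.04 m.
Hydraulic radius R = A/P = 214.1/46.04 = 4.651 m.
Manning's equation: Q = (1/n) A R^(2/3) S^(1/2) = (1/0.018) × 214.1 × 4.651^(2/3) × 0.002^(1/2) = 1480 m³/s.

Q = 1480 m³/s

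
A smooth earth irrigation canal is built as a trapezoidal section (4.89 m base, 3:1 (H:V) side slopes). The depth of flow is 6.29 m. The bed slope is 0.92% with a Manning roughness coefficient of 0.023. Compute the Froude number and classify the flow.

supercritical

With bottom width b = 4.89 m and side slope z = 3: A = (b + zy)y = (4.89 + 3×6.29)×6.29 = 149.5 m²; P = b + 2y√(1+z²) = 4.89 + 2×6.29×3.162 = 44.67 m.
Hydraulic radius R = A/P = 149.5/44.67 = 3.346 m.
V = (1/n) R^(2/3) √S = (1/0.023) × 3.346^(2/3) × √0.0092 = 9.328 m/s. Hydraulic depth D_h = A/T = 149.5/42.63 = 3.506 m.
Froude number Fr = V/√(g·D_h) = 9.328/√(9.81×3.506) = 1.59, which is greater than 1, so the flow is supercritical.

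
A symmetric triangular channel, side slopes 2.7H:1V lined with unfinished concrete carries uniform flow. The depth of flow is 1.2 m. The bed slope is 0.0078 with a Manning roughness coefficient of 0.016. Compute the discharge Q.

For a triangular section with side slope z = 2.7: A = zy² = 2.7×1.2² = 3.888 m²; P = 2y√(1+z²) = 2×1.2×2.879 = 6.91 m.
Hydraulic radius R = A/P = 3.888/6.91 = 0.5626 m.
Manning's equation: Q = (1/n) A R^(2/3) S^(1/2) = (1/0.016) × 3.888 × 0.5626^(2/3) × 0.0078^(1/2) = 14.6 m³/s.

Q = 14.6 m³/s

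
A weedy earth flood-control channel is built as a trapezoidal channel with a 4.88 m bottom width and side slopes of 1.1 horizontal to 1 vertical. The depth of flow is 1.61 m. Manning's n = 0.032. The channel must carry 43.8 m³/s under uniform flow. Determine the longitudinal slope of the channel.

With bottom width b = 4.88 m and side slope z = 1.1: A = (b + zy)y = (4.88 + 1.1×1.61)×1.61 = 10.71 m²; P = b + 2y√(1+z²) = 4.88 + 2×1.61×1.487 = 9.667 m.
Hydraulic radius R = A/P = 10.71/9.667 = 1.108 m.
From Manning's equation, S = [nQ / (1 A R^(2/3))]² = [0.032 × 43.8 / (1 × 10.71 × 1.108^(2/3))]² = 0.0149.

S = 0.0149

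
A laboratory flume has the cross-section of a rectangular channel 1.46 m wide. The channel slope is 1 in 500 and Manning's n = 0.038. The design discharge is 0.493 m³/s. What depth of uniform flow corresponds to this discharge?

y_n = 0.601 m

Manning's equation rearranged: A R^(2/3) = nQ / (1·√S) = 0.038 × 0.493 / (√0.002) = 0.4189.
Try y = 0.766 m: A R^(2/3) = 0.5803 — over.
Try y = 0.508 m: A R^(2/3) = 0.332 — short.
Try y = 0.601 m: A R^(2/3) = 0.4187 — close enough.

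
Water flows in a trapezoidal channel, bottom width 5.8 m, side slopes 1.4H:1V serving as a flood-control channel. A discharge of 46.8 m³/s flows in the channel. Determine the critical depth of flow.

At critical depth, Q² T / (g A³) = 1, i.e. A³/T = Q²/g = 46.8²/9.81 = 223.3.
Trying y = 2.01 m: A³/T = 454.2 — high.
Trying y = 1.64 m: A³/T = 225.2 — matches.

y_c = 1.64 m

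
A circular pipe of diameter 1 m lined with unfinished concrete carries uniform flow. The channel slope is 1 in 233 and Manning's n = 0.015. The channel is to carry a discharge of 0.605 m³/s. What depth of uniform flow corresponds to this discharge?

y_n = 0.467 m

Manning's equation rearranged: A R^(2/3) = nQ / (1·√S) = 0.015 × 0.605 / (√0.004292) = 0.1385.
Try y = 0.57 m: A R^(2/3) = 0.1933 — over.
Try y = 0.394 m: A R^(2/3) = 0.1022 — short.
Try y = 0.467 m: A R^(2/3) = 0.1386 — close enough.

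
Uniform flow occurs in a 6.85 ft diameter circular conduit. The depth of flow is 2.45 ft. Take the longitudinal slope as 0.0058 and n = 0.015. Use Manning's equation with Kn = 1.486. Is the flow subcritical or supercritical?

supercritical

For a circular section of diameter D = 6.85 ft at depth y = 2.45 ft, the central angle is θ = 2 arccos(1 − 2y/D) = 2.564 rad. Then A = (D²/8)(θ − sin θ) = 11.84 ft² and P = Dθ/2 = 8.783 ft.
Hydraulic radius R = A/P = 11.84/8.783 = 1.348 ft.
V = (1.486/n) R^(2/3) √S = (1.486/0.015) × 1.348^(2/3) × √0.0058 = 9.207 ft/s. Hydraulic depth D_h = A/T = 11.84/6.567 = 1.803 ft.
Froude number Fr = V/√(g·D_h) = 9.207/√(32.2×1.803) = 1.21, which is greater than 1, so the flow is supercritical.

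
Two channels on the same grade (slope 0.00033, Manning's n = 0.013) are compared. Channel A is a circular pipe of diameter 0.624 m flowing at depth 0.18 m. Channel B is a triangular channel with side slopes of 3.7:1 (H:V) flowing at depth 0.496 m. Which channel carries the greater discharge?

channel B

Channel A: For a circular section of diameter D = 0.624 m at depth y = 0.18 m, the central angle is θ = 2 arccos(1 − 2y/D) = 2.268 rad. Then A = (D²/8)(θ − sin θ) = 0.07307 m² and P = Dθ/2 = 0.7076 m. Hydraulic radius R = A/P = 0.07307/0.7076 = 0.1033 m. Q_A = (1/0.013)·0.07307·0.1033^(2/3)·√0.00033 = 0.02247 m³/s.
Channel B: For a triangular section with side slope z = 3.7: A = zy² = 3.7×0.496² = 0.9103 m²; P = 2y√(1+z²) = 2×0.496×3.833 = 3.802 m. Hydraulic radius R = A/P = 0.9103/3.802 = 0.2394 m. Q_B = (1/0.013)·0.9103·0.2394^(2/3)·√0.00033 = 0.4904 m³/s.
Q_A = 0.02247 m³/s vs Q_B = 0.4904 m³/s, so channel B carries more.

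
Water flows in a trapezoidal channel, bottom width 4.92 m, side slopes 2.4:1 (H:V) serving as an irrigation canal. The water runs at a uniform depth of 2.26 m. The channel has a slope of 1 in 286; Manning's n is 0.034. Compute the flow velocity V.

V = 2.18 m/s

With bottom width b = 4.92 m and side slope z = 2.4: A = (b + zy)y = (4.92 + 2.4×2.26)×2.26 = 23.38 m²; P = b + 2y√(1+z²) = 4.92 + 2×2.26×2.6 = 16.67 m.
Hydraulic radius R = A/P = 23.38/16.67 = 1.402 m.
From Manning's equation, V = (1/n) R^(2/3) S^(1/2) = (1/0.034) × 1.402^(2/3) × 0.003497^(1/2) = 2.18 m/s.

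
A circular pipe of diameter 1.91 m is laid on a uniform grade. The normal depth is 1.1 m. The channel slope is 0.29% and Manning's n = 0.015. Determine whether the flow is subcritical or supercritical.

For a circular section of diameter D = 1.91 m at depth y = 1.1 m, the central angle is θ = 2 arccos(1 − 2y/D) = 3.446 rad. Then A = (D²/8)(θ − sin θ) = 1.708 m² and P = Dθ/2 = 3.291 m.
Hydraulic radius R = A/P = 1.708/3.291 = 0.5191 m.
V = (1/n) R^(2/3) √S = (1/0.015) × 0.5191^(2/3) × √0.0029 = 2.319 m/s. Hydraulic depth D_h = A/T = 1.708/1.888 = 0.905 m.
Froude number Fr = V/√(g·D_h) = 2.319/√(9.81×0.905) = 0.778, which is less than 1, so the flow is subcritical.

subcritical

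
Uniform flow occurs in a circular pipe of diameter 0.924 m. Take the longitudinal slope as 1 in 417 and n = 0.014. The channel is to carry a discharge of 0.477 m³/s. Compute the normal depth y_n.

y_n = 0.484 m

Manning's equation rearranged: A R^(2/3) = nQ / (1·√S) = 0.014 × 0.477 / (√0.002398) = 0.1364.
Trying y = 0.575 m: A R^(2/3) = 0.1792 — over.
Trying y = 0.335 m: A R^(2/3) = 0.07092 — short.
Trying y = 0.484 m: A R^(2/3) = 0.1365 — close enough.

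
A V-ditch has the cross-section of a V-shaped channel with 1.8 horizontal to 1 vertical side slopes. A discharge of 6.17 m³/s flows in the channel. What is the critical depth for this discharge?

At critical depth, Q² T / (g A³) = 1, i.e. A³/T = Q²/g = 6.17²/9.81 = 3.881.
At y = 0.865 m: A³/T = 0.7845 — low.
At y = 1.19 m: A³/T = 3.866 — matches.

y_c = 1.19 m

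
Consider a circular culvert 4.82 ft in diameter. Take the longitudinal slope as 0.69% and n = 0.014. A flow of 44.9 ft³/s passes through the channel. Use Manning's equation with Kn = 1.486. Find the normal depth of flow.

Manning's equation rearranged: A R^(2/3) = nQ / (1.486·√S) = 0.014 × 44.9 / (1.486 × √0.0069) = 5.092.
Try y = 1.31 ft: A R^(2/3) = 3.337 — too small.
Try y = 1.63 ft: A R^(2/3) = 5.091 — close enough.

y_n = 1.63 ft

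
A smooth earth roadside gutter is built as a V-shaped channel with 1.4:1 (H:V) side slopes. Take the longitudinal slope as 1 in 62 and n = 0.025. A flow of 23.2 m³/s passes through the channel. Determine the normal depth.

y_n = 1.95 m

Manning's equation rearranged: A R^(2/3) = nQ / (1·√S) = 0.025 × 23.2 / (√0.01613) = 4.567.
At y = 1.7 m: A R^(2/3) = 3.164 — low.
At y = 2.4 m: A R^(2/3) = 7.937 — high.
At y = 1.95 m: A R^(2/3) = 4.562 — matches.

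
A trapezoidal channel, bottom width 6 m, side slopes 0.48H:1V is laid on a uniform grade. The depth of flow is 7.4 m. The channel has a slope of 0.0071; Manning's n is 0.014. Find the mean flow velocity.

With bottom width b = 6 m and side slope z = 0.48: A = (b + zy)y = (6 + 0.48×7.4)×7.4 = 70.68 m²; P = b + 2y√(1+z²) = 6 + 2×7.4×1.109 = 22.42 m.
Hydraulic radius R = A/P = 70.68/22.42 = 3.153 m.
From Manning's equation, V = (1/n) R^(2/3) S^(1/2) = (1/0.014) × 3.153^(2/3) × 0.0071^(1/2) = 12.9 m/s.

V = 12.9 m/s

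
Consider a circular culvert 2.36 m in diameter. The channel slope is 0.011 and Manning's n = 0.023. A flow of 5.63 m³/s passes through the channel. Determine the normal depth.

Manning's equation rearranged: A R^(2/3) = nQ / (1·√S) = 0.023 × 5.63 / (√0.011) = 1.235.
Try y = 1.23 m: A R^(2/3) = 1.65 — over.
Try y = 0.768 m: A R^(2/3) = 0.7047 — short.
Try y = 1.04 m: A R^(2/3) = 1.235 — ≈ 1.235.

y_n = 1.04 m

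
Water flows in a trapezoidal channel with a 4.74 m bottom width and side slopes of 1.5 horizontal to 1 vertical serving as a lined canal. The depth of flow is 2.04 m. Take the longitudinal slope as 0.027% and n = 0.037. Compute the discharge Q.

Q = 8.48 m³/s

With bottom width b = 4.74 m and side slope z = 1.5: A = (b + zy)y = (4.74 + 1.5×2.04)×2.04 = 15.91 m²; P = b + 2y√(1+z²) = 4.74 + 2×2.04×1.803 = 12.1 m.
Hydraulic radius R = A/P = 15.91/12.1 = 1.316 m.
Manning's equation: Q = (1/n) A R^(2/3) S^(1/2) = (1/0.037) × 15.91 × 1.316^(2/3) × 0.00027^(1/2) = 8.48 m³/s.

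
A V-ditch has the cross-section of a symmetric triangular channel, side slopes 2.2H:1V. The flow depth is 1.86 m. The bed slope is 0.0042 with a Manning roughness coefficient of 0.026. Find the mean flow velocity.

For a triangular section with side slope z = 2.2: A = zy² = 2.2×1.86² = 7.611 m²; P = 2y√(1+z²) = 2×1.86×2.417 = 8.99 m.
Hydraulic radius R = A/P = 7.611/8.99 = 0.8466 m.
From Manning's equation, V = (1/n) R^(2/3) S^(1/2) = (1/0.026) × 0.8466^(2/3) × 0.0042^(1/2) = 2.23 m/s.

V = 2.23 m/s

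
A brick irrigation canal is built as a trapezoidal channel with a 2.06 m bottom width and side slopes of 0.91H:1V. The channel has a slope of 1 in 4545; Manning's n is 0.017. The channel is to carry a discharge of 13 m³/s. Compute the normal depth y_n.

Manning's equation rearranged: A R^(2/3) = nQ / (1·√S) = 0.017 × 13 / (√0.00022) = 14.9.
At y = 2.23 m: A R^(2/3) = 9.877 — low.
At y = 2.73 m: A R^(2/3) = 14.88 — matches.

y_n = 2.73 m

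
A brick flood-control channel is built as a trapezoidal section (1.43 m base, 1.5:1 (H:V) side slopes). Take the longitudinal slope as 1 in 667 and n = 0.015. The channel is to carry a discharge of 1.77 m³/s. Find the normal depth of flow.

Manning's equation rearranged: A R^(2/3) = nQ / (1·√S) = 0.015 × 1.77 / (√0.001499) = 0.6857.
Try y = 0.49 m: A R^(2/3) = 0.5085 — short.
Try y = 0.685 m: A R^(2/3) = 0.9615 — over.
Try y = 0.574 m: A R^(2/3) = 0.6848 — close enough.

y_n = 0.574 m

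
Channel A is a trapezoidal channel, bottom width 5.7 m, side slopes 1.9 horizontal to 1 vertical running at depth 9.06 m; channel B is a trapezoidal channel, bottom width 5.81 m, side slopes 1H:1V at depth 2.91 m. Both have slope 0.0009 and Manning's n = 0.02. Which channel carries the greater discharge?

channel A

Channel A: With bottom width b = 5.7 m and side slope z = 1.9: A = (b + zy)y = (5.7 + 1.9×9.06)×9.06 = 207.6 m²; P = b + 2y√(1+z²) = 5.7 + 2×9.06×2.147 = 44.61 m. Hydraulic radius R = A/P = 207.6/44.61 = 4.654 m. Q_A = (1/0.02)·207.6·4.654^(2/3)·√0.0009 = 868.1 m³/s.
Channel B: With bottom width b = 5.81 m and side slope z = 1: A = (b + zy)y = (5.81 + 1×2.91)×2.91 = 25.38 m²; P = b + 2y√(1+z²) = 5.81 + 2×2.91×1.414 = 14.04 m. Hydraulic radius R = A/P = 25.38/14.04 = 1.807 m. Q_B = (1/0.02)·25.38·1.807^(2/3)·√0.0009 = 56.47 m³/s.
Q_A = 868.1 m³/s vs Q_B = 56.47 m³/s, so channel A carries more.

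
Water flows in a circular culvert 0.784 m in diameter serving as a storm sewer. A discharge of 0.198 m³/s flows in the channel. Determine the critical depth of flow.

y_c = 0.265 m

At critical depth, Q² T / (g A³) = 1, i.e. A³/T = Q²/g = 0.198²/9.81 = 0.003996.
At y = 0.332 m: A³/T = 0.0095 — high.
At y = 0.184 m: A³/T = 0.0009677 — low.
At y = 0.265 m: A³/T = 0.00399 — close enough.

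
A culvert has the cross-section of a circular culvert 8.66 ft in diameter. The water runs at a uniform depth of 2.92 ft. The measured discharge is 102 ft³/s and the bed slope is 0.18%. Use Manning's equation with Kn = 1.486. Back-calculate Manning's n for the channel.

For a circular section of diameter D = 8.66 ft at depth y = 2.92 ft, the central angle is θ = 2 arccos(1 − 2y/D) = 2.478 rad. Then A = (D²/8)(θ − sin θ) = 17.46 ft² and P = Dθ/2 = 10.73 ft.
Hydraulic radius R = A/P = 17.46/10.73 = 1.627 ft.
Rearranging Manning's equation: n = (1.486/Q) A R^(2/3) S^(1/2) = (1.486/102) × 17.46 × 1.627^(2/3) × √0.0018 = 0.0149.

n = 0.0149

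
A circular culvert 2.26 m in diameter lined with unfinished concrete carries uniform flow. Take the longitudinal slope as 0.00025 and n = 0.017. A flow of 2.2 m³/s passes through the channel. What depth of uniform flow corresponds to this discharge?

y_n = 1.62 m

Manning's equation rearranged: A R^(2/3) = nQ / (1·√S) = 0.017 × 2.2 / (√0.00025) = 2.365.
At y = 1.14 m: A R^(2/3) = 1.391 — short.
At y = 1.96 m: A R^(2/3) = 2.865 — over.
At y = 1.62 m: A R^(2/3) = 2.366 — matches.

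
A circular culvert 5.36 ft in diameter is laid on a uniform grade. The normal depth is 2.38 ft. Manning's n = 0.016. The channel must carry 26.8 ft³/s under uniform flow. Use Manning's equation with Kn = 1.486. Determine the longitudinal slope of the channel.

S = 0.000669

For a circular section of diameter D = 5.36 ft at depth y = 2.38 ft, the central angle is θ = 2 arccos(1 − 2y/D) = 2.917 rad. Then A = (D²/8)(θ − sin θ) = 9.677 ft² and P = Dθ/2 = 7.818 ft.
Hydraulic radius R = A/P = 9.677/7.818 = 1.238 ft.
From Manning's equation, S = [nQ / (1.486 A R^(2/3))]² = [0.016 × 26.8 / (1.486 × 9.677 × 1.238^(2/3))]² = 0.000669.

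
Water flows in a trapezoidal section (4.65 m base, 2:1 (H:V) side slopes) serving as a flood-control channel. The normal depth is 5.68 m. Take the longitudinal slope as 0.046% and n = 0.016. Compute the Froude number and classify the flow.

subcritical

With bottom width b = 4.65 m and side slope z = 2: A = (b + zy)y = (4.65 + 2×5.68)×5.68 = 90.94 m²; P = b + 2y√(1+z²) = 4.65 + 2×5.68×2.236 = 30.05 m.
Hydraulic radius R = A/P = 90.94/30.05 = 3.026 m.
V = (1/n) R^(2/3) √S = (1/0.016) × 3.026^(2/3) × √0.00046 = 2.804 m/s. Hydraulic depth D_h = A/T = 90.94/27.37 = 3.322 m.
Froude number Fr = V/√(g·D_h) = 2.804/√(9.81×3.322) = 0.491, which is less than 1, so the flow is subcritical.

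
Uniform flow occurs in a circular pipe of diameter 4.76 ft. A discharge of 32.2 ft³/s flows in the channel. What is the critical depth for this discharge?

y_c = 1.6 ft

At critical depth, Q² T / (g A³) = 1, i.e. A³/T = Q²/g = 32.2²/32.2 = 32.2.
Try y = 1.91 ft: A³/T = 63.74 — over.
Try y = 1.32 ft: A³/T = 15.29 — short.
Try y = 1.6 ft: A³/T = 32.22 — matches.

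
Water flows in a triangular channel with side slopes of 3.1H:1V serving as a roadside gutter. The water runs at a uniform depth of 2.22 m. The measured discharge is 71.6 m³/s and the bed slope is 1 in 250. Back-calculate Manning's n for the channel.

For a triangular section with side slope z = 3.1: A = zy² = 3.1×2.22² = 15.28 m²; P = 2y√(1+z²) = 2×2.22×3.257 = 14.46 m.
Hydraulic radius R = A/P = 15.28/14.46 = 1.056 m.
Rearranging Manning's equation: n = (1/Q) A R^(2/3) S^(1/2) = (1/71.6) × 15.28 × 1.056^(2/3) × √0.004 = 0.014.

n = 0.014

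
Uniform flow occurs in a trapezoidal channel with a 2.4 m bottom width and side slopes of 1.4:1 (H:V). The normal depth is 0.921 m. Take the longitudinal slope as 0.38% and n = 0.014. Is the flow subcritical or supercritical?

With bottom width b = 2.4 m and side slope z = 1.4: A = (b + zy)y = (2.4 + 1.4×0.921)×0.921 = 3.398 m²; P = b + 2y√(1+z²) = 2.4 + 2×0.921×1.72 = 5.569 m.
Hydraulic radius R = A/P = 3.398/5.569 = 0.6101 m.
V = (1/n) R^(2/3) √S = (1/0.014) × 0.6101^(2/3) × √0.0038 = 3.168 m/s. Hydraulic depth D_h = A/T = 3.398/4.979 = 0.6825 m.
Froude number Fr = V/√(g·D_h) = 3.168/√(9.81×0.6825) = 1.22, which is greater than 1, so the flow is supercritical.

supercritical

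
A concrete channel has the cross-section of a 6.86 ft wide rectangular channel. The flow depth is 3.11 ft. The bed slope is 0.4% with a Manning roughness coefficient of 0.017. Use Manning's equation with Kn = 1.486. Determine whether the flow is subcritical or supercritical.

subcritical

Flow area A = b·y = 6.86 × 3.11 = 21.33 ft². Wetted perimeter P = b + 2y = 6.86 + 2×3.11 = 13.08 ft.
Hydraulic radius R = A/P = 21.33/13.08 = 1.631 ft.
V = (1.486/n) R^(2/3) √S = (1.486/0.017) × 1.631^(2/3) × √0.004 = 7.66 ft/s. Hydraulic depth D_h = A/T = 21.33/6.86 = 3.11 ft.
Froude number Fr = V/√(g·D_h) = 7.66/√(32.2×3.11) = 0.765, which is less than 1, so the flow is subcritical.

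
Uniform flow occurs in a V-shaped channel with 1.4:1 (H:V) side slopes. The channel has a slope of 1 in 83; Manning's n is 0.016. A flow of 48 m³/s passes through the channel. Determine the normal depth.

y_n = 2.29 m

Manning's equation rearranged: A R^(2/3) = nQ / (1·√S) = 0.016 × 48 / (√0.01205) = 6.997.
At y = 2.8 m: A R^(2/3) = 11.97 — over.
At y = 2.29 m: A R^(2/3) = 7.004 — ≈ 6.997.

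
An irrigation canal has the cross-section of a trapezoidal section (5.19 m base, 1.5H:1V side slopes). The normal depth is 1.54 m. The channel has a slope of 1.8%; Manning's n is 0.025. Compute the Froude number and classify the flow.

supercritical

With bottom width b = 5.19 m and side slope z = 1.5: A = (b + zy)y = (5.19 + 1.5×1.54)×1.54 = 11.55 m²; P = b + 2y√(1+z²) = 5.19 + 2×1.54×1.803 = 10.74 m.
Hydraulic radius R = A/P = 11.55/10.74 = 1.075 m.
V = (1/n) R^(2/3) √S = (1/0.025) × 1.075^(2/3) × √0.018 = 5.632 m/s. Hydraulic depth D_h = A/T = 11.55/9.81 = 1.177 m.
Froude number Fr = V/√(g·D_h) = 5.632/√(9.81×1.177) = 1.66, which is greater than 1, so the flow is supercritical.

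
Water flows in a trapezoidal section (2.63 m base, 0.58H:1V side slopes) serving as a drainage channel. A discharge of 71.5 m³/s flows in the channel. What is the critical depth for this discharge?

y_c = 3.3 m

At critical depth, Q² T / (g A³) = 1, i.e. A³/T = Q²/g = 71.5²/9.81 = 521.1.
Try y = 2.84 m: A³/T = 302.5 — low.
Try y = 3.65 m: A³/T = 757.8 — high.
Try y = 3.3 m: A³/T = 522.1 — ≈ 521.1.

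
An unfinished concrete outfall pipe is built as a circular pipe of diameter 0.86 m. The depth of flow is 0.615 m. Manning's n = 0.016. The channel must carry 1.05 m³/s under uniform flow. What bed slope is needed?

For a circular section of diameter D = 0.86 m at depth y = 0.615 m, the central angle is θ = 2 arccos(1 − 2y/D) = 4.031 rad. Then A = (D²/8)(θ − sin θ) = 0.4445 m² and P = Dθ/2 = 1.733 m.
Hydraulic radius R = A/P = 0.4445/1.733 = 0.2564 m.
From Manning's equation, S = [nQ / (1 A R^(2/3))]² = [0.016 × 1.05 / (1 × 0.4445 × 0.2564^(2/3))]² = 0.00877.

S = 0.00877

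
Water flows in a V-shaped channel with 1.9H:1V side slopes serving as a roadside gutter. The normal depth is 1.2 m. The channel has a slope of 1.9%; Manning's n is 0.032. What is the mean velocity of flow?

V = 2.82 m/s

For a triangular section with side slope z = 1.9: A = zy² = 1.9×1.2² = 2.736 m²; P = 2y√(1+z²) = 2×1.2×2.147 = 5.153 m.
Hydraulic radius R = A/P = 2.736/5.153 = 0.531 m.
From Manning's equation, V = (1/n) R^(2/3) S^(1/2) = (1/0.032) × 0.531^(2/3) × 0.019^(1/2) = 2.82 m/s.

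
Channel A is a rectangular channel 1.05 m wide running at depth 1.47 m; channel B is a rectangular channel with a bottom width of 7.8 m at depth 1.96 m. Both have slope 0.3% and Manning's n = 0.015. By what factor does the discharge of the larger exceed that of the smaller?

Channel A: Flow area A = b·y = 1.05 × 1.47 = 1.544 m². Wetted perimeter P = b + 2y = 1.05 + 2×1.47 = 3.99 m. Hydraulic radius R = A/P = 1.544/3.99 = 0.3868 m. Q_A = (1/0.015)·1.544·0.3868^(2/3)·√0.003 = 2.992 m³/s.
Channel B: Flow area A = b·y = 7.8 × 1.96 = 15.29 m². Wetted perimeter P = b + 2y = 7.8 + 2×1.96 = 11.72 m. Hydraulic radius R = A/P = 15.29/11.72 = 1.304 m. Q_B = (1/0.015)·15.29·1.304^(2/3)·√0.003 = 66.65 m³/s.
The larger discharge is 66.65 m³/s and the smaller is 2.992 m³/s; the ratio is 22.3.

22.3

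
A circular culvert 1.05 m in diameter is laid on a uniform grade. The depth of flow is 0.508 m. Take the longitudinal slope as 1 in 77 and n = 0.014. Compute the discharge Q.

For a circular section of diameter D = 1.05 m at depth y = 0.508 m, the central angle is θ = 2 arccos(1 − 2y/D) = 3.077 rad. Then A = (D²/8)(θ − sin θ) = 0.4151 m² and P = Dθ/2 = 1.615 m.
Hydraulic radius R = A/P = 0.4151/1.615 = 0.257 m.
Manning's equation: Q = (1/n) A R^(2/3) S^(1/2) = (1/0.014) × 0.4151 × 0.257^(2/3) × 0.01299^(1/2) = 1.37 m³/s.

Q = 1.37 m³/s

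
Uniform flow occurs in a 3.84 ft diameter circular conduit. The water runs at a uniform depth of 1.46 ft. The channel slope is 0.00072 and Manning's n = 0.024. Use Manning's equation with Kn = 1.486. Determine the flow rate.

Q = 5.75 ft³/s

For a circular section of diameter D = 3.84 ft at depth y = 1.46 ft, the central angle is θ = 2 arccos(1 − 2y/D) = 2.658 rad. Then A = (D²/8)(θ − sin θ) = 4.041 ft² and P = Dθ/2 = 5.103 ft.
Hydraulic radius R = A/P = 4.041/5.103 = 0.792 ft.
Manning's equation: Q = (1.486/n) A R^(2/3) S^(1/2) = (1.486/0.024) × 4.041 × 0.792^(2/3) × 0.00072^(1/2) = 5.75 ft³/s.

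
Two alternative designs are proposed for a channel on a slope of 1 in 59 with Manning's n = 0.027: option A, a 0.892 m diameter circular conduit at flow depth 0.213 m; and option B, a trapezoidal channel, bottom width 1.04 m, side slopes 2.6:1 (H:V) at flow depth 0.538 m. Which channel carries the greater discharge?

Channel A: For a circular section of diameter D = 0.892 m at depth y = 0.213 m, the central angle is θ = 2 arccos(1 − 2y/D) = 2.042 rad. Then A = (D²/8)(θ − sin θ) = 0.1145 m² and P = Dθ/2 = 0.9108 m. Hydraulic radius R = A/P = 0.1145/0.9108 = 0.1257 m. Q_A = (1/0.027)·0.1145·0.1257^(2/3)·√0.01695 = 0.1386 m³/s.
Channel B: With bottom width b = 1.04 m and side slope z = 2.6: A = (b + zy)y = (1.04 + 2.6×0.538)×0.538 = 1.312 m²; P = b + 2y√(1+z²) = 1.04 + 2×0.538×2.786 = 4.037 m. Hydraulic radius R = A/P = 1.312/4.037 = 0.325 m. Q_B = (1/0.027)·1.312·0.325^(2/3)·√0.01695 = 2.99 m³/s.
Q_A = 0.1386 m³/s vs Q_B = 2.99 m³/s, so channel B carries more.

channel B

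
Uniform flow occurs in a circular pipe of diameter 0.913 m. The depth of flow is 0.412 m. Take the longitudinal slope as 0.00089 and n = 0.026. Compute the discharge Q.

Q = 0.117 m³/s

For a circular section of diameter D = 0.913 m at depth y = 0.412 m, the central angle is θ = 2 arccos(1 − 2y/D) = 2.946 rad. Then A = (D²/8)(θ − sin θ) = 0.2868 m² and P = Dθ/2 = 1.345 m.
Hydraulic radius R = A/P = 0.2868/1.345 = 0.2132 m.
Manning's equation: Q = (1/n) A R^(2/3) S^(1/2) = (1/0.026) × 0.2868 × 0.2132^(2/3) × 0.00089^(1/2) = 0.117 m³/s.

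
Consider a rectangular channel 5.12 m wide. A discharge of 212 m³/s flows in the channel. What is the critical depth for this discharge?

For a rectangular channel, critical depth y_c = (q²/g)^(1/3) where q = Q/b = 212/5.12 = 41.41 m²/s.
So y_c = (41.41²/9.81)^(1/3) = 5.59 m.

y_c = 5.59 m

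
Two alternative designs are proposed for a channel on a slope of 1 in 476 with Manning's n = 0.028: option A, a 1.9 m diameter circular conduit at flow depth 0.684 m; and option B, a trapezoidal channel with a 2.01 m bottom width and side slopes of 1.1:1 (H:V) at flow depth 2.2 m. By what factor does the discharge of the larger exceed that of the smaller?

22.2

Channel A: For a circular section of diameter D = 1.9 m at depth y = 0.684 m, the central angle is θ = 2 arccos(1 − 2y/D) = 2.574 rad. Then A = (D²/8)(θ − sin θ) = 0.9189 m² and P = Dθ/2 = 2.445 m. Hydraulic radius R = A/P = 0.9189/2.445 = 0.3758 m. Q_A = (1/0.028)·0.9189·0.3758^(2/3)·√0.002101 = 0.7833 m³/s.
Channel B: With bottom width b = 2.01 m and side slope z = 1.1: A = (b + zy)y = (2.01 + 1.1×2.2)×2.2 = 9.746 m²; P = b + 2y√(1+z²) = 2.01 + 2×2.2×1.487 = 8.551 m. Hydraulic radius R = A/P = 9.746/8.551 = 1.14 m. Q_B = (1/0.028)·9.746·1.14^(2/3)·√0.002101 = 17.41 m³/s.
The larger discharge is 17.41 m³/s and the smaller is 0.7833 m³/s; the ratio is 22.2.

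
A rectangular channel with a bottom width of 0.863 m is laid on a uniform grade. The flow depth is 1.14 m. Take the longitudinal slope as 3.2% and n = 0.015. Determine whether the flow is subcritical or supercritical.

Flow area A = b·y = 0.863 × 1.14 = 0.9838 m². Wetted perimeter P = b + 2y = 0.863 + 2×1.14 = 3.143 m.
Hydraulic radius R = A/P = 0.9838/3.143 = 0.313 m.
V = (1/n) R^(2/3) √S = (1/0.015) × 0.313^(2/3) × √0.032 = 5.498 m/s. Hydraulic depth D_h = A/T = 0.9838/0.863 = 1.14 m.
Froude number Fr = V/√(g·D_h) = 5.498/√(9.81×1.14) = 1.64, which is greater than 1, so the flow is supercritical.

supercritical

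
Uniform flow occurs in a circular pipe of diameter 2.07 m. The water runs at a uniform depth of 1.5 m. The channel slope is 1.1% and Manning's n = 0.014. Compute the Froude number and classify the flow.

supercritical

For a circular section of diameter D = 2.07 m at depth y = 1.5 m, the central angle is θ = 2 arccos(1 − 2y/D) = 4.074 rad. Then A = (D²/8)(θ − sin θ) = 2.612 m² and P = Dθ/2 = 4.216 m.
Hydraulic radius R = A/P = 2.612/4.216 = 0.6195 m.
V = (1/n) R^(2/3) √S = (1/0.014) × 0.6195^(2/3) × √0.011 = 5.444 m/s. Hydraulic depth D_h = A/T = 2.612/1.849 = 1.412 m.
Froude number Fr = V/√(g·D_h) = 5.444/√(9.81×1.412) = 1.46, which is greater than 1, so the flow is supercritical.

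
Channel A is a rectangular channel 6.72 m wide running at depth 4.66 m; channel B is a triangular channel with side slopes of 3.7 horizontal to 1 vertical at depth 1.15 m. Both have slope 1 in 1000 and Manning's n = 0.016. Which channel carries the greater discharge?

channel A

Channel A: Flow area A = b·y = 6.72 × 4.66 = 31.32 m². Wetted perimeter P = b + 2y = 6.72 + 2×4.66 = 16.04 m. Hydraulic radius R = A/P = 31.32/16.04 = 1.952 m. Q_A = (1/0.016)·31.32·1.952^(2/3)·√0.001 = 96.68 m³/s.
Channel B: For a triangular section with side slope z = 3.7: A = zy² = 3.7×1.15² = 4.893 m²; P = 2y√(1+z²) = 2×1.15×3.833 = 8.815 m. Hydraulic radius R = A/P = 4.893/8.815 = 0.5551 m. Q_B = (1/0.016)·4.893·0.5551^(2/3)·√0.001 = 6.532 m³/s.
Q_A = 96.68 m³/s vs Q_B = 6.532 m³/s, so channel A carries more.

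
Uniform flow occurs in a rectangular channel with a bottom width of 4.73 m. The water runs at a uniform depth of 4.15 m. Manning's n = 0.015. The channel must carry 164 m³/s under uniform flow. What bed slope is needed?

S = 0.00909

Flow area A = b·y = 4.73 × 4.15 = 19.63 m². Wetted perimeter P = b + 2y = 4.73 + 2×4.15 = 13.03 m.
Hydraulic radius R = A/P = 19.63/13.03 = 1.506 m.
From Manning's equation, S = [nQ / (1 A R^(2/3))]² = [0.015 × 164 / (1 × 19.63 × 1.506^(2/3))]² = 0.00909.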